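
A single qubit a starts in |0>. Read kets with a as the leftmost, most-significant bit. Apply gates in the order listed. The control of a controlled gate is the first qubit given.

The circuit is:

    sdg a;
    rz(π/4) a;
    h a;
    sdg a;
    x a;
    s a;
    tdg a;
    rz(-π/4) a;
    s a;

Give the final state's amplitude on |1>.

The amplitude on |1> is sqrt(2)*I/2.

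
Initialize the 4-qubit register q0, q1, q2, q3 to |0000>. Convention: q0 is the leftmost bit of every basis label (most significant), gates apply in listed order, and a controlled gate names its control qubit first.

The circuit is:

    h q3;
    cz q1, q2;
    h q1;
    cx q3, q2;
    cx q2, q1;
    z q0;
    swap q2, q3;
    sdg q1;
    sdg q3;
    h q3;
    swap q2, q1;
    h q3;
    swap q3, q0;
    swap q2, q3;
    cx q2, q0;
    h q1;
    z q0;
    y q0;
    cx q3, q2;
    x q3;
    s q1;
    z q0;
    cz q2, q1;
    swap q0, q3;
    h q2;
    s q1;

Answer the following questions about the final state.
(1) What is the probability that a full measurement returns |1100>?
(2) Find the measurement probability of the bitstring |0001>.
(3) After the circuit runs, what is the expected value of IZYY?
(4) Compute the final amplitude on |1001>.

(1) A full measurement returns |1100> with probability 1/16.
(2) Outcome |0001> occurs with probability 1/16.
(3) In the final state, IZYY has expectation 0.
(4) |1001> carries amplitude -I/4 in the final state.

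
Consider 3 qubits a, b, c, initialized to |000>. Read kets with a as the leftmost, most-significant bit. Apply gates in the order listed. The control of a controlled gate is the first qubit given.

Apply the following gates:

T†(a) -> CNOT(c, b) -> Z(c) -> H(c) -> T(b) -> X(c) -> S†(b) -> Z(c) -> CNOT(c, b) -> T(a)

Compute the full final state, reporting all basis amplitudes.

The final amplitudes are sqrt(2)/2 on |000>, -sqrt(2)/2 on |011>, and 0 on every other basis state.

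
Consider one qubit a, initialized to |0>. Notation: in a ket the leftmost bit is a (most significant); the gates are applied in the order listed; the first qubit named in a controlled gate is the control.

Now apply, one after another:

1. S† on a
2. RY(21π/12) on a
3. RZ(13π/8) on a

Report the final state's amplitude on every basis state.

The resulting statevector has amplitude sqrt(sqrt(2) + 2)*exp(3*I*pi/16)/2 on |0>, sqrt(2 - sqrt(2))*exp(13*I*pi/16)/2 on |1>.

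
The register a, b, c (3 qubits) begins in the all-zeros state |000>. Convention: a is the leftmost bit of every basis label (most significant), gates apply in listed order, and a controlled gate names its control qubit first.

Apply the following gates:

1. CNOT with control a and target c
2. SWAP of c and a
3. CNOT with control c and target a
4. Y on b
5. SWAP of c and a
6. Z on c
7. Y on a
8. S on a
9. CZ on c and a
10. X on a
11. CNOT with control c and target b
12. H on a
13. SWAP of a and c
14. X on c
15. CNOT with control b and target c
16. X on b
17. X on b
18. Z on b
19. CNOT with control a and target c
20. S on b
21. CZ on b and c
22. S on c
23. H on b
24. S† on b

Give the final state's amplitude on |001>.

The final state's coefficient on |001> equals I/2.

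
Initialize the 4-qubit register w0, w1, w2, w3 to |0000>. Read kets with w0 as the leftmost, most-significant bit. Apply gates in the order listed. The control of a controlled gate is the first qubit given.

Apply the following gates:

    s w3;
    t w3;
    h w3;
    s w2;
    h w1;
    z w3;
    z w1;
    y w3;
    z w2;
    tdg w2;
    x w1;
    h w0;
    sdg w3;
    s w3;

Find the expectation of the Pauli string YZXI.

In the final state, YZXI has expectation 0.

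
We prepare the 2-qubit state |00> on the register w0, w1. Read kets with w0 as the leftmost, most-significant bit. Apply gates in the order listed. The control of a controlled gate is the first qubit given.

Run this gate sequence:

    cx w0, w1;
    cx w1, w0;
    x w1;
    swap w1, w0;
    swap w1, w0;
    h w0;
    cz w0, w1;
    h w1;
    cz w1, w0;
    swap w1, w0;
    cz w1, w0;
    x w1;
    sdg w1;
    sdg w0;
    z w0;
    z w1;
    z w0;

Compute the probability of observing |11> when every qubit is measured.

Outcome |11> occurs with probability 1/4.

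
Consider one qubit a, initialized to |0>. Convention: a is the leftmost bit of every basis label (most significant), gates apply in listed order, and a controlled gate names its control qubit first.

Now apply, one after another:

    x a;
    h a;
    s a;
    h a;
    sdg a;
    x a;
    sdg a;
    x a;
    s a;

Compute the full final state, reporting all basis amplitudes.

After the circuit, the state carries amplitude -1/2 - I/2 on |0>, 1/2 + I/2 on |1>.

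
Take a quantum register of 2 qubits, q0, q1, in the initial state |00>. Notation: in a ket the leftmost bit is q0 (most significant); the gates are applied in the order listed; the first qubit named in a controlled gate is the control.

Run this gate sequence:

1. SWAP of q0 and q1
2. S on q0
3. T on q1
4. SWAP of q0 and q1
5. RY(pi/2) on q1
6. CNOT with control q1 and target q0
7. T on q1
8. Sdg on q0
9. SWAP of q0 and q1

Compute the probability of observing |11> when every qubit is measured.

A full measurement returns |11> with probability 1/2.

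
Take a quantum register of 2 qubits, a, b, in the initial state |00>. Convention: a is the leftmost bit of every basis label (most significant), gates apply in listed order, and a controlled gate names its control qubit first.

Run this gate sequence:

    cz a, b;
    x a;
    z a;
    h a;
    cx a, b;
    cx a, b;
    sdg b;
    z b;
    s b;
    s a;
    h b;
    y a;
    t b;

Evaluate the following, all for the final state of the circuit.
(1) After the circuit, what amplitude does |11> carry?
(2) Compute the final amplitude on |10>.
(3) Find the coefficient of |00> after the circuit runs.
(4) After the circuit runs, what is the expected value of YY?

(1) The amplitude on |11> is -exp(3*I*pi/4)/2.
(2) The final state's coefficient on |10> equals -I/2.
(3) The amplitude on |00> is 1/2.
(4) The observable YY averages to -sqrt(2)/2.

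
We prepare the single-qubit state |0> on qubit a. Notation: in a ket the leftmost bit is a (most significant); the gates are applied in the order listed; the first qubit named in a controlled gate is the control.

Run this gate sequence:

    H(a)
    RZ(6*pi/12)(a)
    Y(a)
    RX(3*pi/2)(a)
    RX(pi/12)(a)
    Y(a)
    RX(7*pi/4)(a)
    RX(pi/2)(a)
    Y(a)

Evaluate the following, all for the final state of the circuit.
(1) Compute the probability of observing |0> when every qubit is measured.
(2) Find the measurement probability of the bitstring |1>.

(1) A full measurement returns |0> with probability 1/2 - sqrt(3)/4.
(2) Outcome |1> occurs with probability sqrt(3)/4 + 1/2.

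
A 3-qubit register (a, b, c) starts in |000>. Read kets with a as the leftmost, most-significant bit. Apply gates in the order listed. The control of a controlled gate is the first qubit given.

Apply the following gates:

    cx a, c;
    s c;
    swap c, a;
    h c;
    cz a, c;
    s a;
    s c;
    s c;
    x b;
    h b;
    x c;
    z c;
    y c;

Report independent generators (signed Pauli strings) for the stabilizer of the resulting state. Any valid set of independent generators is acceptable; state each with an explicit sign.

The final state is stabilized by the group generated by -IXI, -IIX, +ZII; other independent generating sets are equally valid.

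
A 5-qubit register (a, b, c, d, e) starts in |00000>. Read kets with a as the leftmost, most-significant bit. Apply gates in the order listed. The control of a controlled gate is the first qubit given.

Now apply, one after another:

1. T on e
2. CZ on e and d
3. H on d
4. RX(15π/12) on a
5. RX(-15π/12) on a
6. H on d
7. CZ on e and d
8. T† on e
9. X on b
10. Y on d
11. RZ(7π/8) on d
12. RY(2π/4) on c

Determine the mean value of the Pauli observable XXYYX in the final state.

The observable XXYYX averages to 0. Key observation: the block from step 1 through step 8 cancels to the identity and can be dropped.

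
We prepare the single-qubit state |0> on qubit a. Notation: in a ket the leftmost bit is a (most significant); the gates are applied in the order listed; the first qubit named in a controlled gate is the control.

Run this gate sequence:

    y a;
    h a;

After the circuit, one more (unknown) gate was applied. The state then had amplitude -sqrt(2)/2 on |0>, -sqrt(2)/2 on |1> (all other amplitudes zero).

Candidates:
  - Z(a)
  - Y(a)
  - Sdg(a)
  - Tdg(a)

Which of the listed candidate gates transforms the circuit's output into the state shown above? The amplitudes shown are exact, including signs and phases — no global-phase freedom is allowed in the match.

The unique candidate consistent with the amplitudes is Y(a).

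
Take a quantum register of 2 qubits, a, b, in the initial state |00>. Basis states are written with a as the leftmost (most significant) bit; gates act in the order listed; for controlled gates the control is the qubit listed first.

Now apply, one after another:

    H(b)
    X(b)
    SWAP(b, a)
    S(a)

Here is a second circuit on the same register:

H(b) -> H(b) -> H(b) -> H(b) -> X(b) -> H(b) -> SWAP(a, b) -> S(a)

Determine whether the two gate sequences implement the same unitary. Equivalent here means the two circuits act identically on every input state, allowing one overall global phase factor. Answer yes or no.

No — the two circuits implement different unitaries, even allowing a global phase.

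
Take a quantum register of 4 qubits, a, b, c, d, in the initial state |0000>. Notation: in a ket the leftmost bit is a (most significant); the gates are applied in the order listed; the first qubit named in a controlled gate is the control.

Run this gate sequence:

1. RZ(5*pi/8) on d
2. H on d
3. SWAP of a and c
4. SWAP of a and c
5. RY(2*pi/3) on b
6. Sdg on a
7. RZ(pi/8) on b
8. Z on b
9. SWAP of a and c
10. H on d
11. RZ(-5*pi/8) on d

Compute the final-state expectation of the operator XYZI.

The observable XYZI averages to 0.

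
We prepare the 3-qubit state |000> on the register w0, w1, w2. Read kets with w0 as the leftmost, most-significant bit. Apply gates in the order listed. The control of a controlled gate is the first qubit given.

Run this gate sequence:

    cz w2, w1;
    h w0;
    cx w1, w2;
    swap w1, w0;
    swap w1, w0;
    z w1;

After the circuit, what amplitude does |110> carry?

The amplitude on |110> is 0.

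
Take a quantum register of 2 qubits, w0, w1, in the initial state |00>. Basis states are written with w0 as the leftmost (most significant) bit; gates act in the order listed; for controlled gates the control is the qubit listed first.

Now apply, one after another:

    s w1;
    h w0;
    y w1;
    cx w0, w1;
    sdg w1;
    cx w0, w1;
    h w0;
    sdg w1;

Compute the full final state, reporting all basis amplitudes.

The resulting statevector has amplitude 0 on |00>, 1/2 - I/2 on |01>, 0 on |10>, -1/2 - I/2 on |11>.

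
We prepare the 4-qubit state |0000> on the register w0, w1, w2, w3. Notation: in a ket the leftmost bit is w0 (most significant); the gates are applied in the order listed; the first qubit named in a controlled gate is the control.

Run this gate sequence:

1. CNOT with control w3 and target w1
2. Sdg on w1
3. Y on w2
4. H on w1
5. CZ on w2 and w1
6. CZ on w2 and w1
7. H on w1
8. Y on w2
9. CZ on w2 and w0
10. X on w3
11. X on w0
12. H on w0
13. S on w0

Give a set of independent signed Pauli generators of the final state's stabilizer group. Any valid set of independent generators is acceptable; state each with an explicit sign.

The final state is stabilized by the group generated by -YIII, +IZII, +IIZI, -IIIZ; other independent generating sets are equally valid. Key observation: gates 3-8 undo each other exactly, leaving only the rest of the circuit to track.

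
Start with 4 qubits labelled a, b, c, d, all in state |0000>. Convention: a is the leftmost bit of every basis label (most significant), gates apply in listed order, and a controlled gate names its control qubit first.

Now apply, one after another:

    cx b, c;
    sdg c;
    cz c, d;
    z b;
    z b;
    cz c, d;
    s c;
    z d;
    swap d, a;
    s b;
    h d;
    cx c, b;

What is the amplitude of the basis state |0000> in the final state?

The amplitude on |0000> is sqrt(2)/2. Key observation: steps 2-7 multiply out to the identity, so the circuit reduces to the remaining gates.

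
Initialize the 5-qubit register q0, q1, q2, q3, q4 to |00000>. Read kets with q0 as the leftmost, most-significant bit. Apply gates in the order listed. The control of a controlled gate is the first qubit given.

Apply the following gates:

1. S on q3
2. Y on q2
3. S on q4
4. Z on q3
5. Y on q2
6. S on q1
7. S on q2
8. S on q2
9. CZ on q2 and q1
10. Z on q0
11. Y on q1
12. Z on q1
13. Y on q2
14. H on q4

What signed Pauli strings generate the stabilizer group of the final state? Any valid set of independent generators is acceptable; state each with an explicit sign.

The final state is stabilized by the group generated by +IIIIX, +ZIIII, -IZIII, -IIZII, +IIIZI; other independent generating sets are equally valid.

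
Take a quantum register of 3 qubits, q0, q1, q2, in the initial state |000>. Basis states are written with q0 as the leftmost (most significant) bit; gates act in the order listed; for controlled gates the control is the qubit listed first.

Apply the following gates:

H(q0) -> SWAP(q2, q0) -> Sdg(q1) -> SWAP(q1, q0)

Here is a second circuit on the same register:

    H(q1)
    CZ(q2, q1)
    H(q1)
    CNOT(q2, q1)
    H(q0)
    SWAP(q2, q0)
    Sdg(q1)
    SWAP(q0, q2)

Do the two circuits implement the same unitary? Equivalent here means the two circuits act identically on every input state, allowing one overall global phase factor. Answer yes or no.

No — the two circuits implement different unitaries, even allowing a global phase.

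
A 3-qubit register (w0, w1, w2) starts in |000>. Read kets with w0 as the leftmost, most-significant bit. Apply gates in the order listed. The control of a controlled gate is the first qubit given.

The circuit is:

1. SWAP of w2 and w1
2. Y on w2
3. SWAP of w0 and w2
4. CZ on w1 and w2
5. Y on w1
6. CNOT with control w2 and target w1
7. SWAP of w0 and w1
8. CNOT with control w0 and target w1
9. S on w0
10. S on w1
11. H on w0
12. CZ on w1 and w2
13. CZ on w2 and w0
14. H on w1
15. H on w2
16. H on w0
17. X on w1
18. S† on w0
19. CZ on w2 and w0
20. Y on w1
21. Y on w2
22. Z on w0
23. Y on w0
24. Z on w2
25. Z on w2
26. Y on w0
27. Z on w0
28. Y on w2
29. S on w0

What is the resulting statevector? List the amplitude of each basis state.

The resulting statevector has amplitude 0 on |000>, 0 on |001>, 0 on |010>, 0 on |011>, -1/2 on |100>, 1/2 on |101>, 1/2 on |110>, -1/2 on |111>. Key observation: steps 21-28 multiply out to the identity, so the circuit reduces to the remaining gates.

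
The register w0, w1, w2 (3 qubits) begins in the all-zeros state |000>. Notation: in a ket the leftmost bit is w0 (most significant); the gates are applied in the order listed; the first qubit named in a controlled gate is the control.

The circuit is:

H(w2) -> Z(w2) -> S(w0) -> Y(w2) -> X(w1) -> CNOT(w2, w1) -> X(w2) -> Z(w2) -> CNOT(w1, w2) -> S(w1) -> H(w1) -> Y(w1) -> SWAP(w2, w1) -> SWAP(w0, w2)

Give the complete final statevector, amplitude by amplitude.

The final amplitudes are 1/2 + I/2 on |000>, -1/2 + I/2 on |100>, and 0 on every other basis state.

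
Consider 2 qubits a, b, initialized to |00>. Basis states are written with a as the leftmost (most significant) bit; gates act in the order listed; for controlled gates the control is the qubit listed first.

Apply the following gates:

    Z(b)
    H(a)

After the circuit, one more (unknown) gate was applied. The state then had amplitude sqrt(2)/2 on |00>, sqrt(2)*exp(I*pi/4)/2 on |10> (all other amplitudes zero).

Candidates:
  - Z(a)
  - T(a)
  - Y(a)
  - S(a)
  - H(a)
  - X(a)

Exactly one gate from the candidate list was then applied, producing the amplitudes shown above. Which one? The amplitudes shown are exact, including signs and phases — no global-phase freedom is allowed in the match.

The applied gate was T(a).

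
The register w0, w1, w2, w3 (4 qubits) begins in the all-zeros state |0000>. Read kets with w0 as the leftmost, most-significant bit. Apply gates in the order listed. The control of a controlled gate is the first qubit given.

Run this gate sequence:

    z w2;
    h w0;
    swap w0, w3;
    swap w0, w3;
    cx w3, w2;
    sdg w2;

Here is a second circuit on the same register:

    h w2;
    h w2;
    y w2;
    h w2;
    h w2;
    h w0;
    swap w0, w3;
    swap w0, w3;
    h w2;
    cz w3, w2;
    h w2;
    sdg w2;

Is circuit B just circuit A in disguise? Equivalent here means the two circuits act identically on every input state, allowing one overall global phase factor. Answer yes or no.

No, they are not equivalent — no single phase factor reconciles the two unitaries.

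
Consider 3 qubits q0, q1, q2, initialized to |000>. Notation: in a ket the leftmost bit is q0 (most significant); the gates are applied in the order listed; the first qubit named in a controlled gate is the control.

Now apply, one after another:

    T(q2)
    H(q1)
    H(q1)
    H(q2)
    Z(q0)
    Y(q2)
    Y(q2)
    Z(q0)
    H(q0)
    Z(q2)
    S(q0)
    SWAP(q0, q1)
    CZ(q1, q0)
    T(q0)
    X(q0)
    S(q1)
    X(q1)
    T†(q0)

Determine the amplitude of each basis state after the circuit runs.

The final amplitudes are 0 on |000>, 0 on |001>, 0 on |010>, 0 on |011>, exp(3*I*pi/4)/2 on |100>, -exp(3*I*pi/4)/2 on |101>, -exp(3*I*pi/4)/2 on |110>, exp(3*I*pi/4)/2 on |111>. Key observation: the block from step 5 through step 8 cancels to the identity and can be dropped.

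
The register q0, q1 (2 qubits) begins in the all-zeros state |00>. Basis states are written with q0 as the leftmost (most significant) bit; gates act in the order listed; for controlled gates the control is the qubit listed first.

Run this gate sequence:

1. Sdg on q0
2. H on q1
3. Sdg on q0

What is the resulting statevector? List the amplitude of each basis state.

The final amplitudes are sqrt(2)/2 on |00>, sqrt(2)/2 on |01>, 0 on |10>, 0 on |11>.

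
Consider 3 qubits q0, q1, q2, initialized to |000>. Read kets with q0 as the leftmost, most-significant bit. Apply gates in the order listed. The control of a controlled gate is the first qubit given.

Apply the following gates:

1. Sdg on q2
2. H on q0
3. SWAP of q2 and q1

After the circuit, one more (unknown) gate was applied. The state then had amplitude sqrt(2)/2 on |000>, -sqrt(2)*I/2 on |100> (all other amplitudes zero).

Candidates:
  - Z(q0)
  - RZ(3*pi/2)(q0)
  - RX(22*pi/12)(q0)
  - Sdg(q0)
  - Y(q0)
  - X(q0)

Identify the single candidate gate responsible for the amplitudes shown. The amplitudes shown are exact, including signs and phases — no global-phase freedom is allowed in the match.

The unique candidate consistent with the amplitudes is Sdg(q0).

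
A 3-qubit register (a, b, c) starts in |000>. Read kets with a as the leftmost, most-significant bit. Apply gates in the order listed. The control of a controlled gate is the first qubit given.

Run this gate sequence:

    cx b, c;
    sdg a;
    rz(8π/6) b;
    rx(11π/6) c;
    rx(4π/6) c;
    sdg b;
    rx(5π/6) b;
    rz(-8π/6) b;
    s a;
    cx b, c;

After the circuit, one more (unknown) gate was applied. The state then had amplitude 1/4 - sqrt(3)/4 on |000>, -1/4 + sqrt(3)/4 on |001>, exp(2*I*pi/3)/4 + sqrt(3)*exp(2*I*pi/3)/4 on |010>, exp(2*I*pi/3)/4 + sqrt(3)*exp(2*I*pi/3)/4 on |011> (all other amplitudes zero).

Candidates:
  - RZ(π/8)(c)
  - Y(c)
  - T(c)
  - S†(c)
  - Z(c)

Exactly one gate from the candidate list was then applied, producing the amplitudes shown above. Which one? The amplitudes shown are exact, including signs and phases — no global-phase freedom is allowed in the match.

It was S†(c) that produced the state shown.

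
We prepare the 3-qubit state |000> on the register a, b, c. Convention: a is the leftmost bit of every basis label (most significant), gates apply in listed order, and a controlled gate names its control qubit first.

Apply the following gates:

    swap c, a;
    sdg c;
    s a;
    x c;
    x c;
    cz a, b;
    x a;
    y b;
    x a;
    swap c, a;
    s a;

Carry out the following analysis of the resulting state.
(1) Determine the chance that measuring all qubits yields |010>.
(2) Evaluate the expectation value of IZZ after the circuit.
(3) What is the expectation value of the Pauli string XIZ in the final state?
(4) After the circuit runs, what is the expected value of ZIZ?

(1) The probability of measuring |010> is 1.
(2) The observable IZZ averages to -1.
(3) The observable XIZ averages to 0.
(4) The expectation value of ZIZ is 1.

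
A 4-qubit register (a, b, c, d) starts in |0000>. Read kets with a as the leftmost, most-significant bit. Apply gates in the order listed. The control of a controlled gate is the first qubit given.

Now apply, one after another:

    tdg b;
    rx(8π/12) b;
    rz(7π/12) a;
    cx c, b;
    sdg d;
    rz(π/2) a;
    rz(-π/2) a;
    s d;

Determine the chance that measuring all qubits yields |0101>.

A full measurement returns |0101> with probability 0. Key observation: steps 5-8 multiply out to the identity, so the circuit reduces to the remaining gates.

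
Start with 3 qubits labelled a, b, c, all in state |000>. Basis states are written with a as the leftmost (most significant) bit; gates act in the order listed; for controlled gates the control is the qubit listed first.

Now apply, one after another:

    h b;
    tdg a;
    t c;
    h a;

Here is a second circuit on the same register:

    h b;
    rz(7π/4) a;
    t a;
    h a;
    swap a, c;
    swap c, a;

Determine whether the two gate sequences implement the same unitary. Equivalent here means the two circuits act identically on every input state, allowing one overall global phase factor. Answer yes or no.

No, they are not equivalent — no single phase factor reconciles the two unitaries.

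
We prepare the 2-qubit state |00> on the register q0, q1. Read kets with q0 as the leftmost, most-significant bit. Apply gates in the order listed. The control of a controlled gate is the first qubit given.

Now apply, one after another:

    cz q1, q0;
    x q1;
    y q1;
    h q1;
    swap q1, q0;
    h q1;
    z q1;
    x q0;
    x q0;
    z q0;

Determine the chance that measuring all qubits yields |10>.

Outcome |10> occurs with probability 1/4.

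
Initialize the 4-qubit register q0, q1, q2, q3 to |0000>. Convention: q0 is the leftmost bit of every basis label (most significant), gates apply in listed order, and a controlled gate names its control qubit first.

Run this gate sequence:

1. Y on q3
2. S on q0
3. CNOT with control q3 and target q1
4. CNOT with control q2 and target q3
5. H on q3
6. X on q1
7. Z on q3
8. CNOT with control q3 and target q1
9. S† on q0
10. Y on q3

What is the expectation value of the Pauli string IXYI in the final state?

The expectation value of IXYI is 0.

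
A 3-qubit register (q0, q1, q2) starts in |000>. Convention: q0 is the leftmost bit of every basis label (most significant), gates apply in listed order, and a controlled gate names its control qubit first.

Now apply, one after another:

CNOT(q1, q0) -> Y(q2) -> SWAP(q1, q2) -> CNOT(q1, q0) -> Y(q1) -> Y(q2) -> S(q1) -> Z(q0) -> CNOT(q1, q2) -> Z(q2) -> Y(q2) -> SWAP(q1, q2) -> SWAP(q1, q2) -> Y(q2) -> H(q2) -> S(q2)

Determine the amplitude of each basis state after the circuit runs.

The resulting statevector has amplitude sqrt(2)*I/2 on |100>, sqrt(2)/2 on |101>, and 0 on every other basis state. Key observation: gates 11-14 undo each other exactly, leaving only the rest of the circuit to track.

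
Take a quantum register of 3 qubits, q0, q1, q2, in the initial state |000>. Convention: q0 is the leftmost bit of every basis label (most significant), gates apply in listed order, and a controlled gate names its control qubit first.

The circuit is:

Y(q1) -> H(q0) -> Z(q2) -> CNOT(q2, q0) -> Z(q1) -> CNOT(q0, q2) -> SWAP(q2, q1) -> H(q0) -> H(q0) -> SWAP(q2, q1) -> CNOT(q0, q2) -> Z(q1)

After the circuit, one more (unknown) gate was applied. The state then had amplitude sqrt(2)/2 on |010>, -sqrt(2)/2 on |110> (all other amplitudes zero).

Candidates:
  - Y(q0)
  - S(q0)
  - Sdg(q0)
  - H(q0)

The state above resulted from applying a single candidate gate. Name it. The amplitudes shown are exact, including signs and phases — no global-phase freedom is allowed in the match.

It was Y(q0) that produced the state shown. Key observation: the block from step 5 through step 12 cancels to the identity and can be dropped.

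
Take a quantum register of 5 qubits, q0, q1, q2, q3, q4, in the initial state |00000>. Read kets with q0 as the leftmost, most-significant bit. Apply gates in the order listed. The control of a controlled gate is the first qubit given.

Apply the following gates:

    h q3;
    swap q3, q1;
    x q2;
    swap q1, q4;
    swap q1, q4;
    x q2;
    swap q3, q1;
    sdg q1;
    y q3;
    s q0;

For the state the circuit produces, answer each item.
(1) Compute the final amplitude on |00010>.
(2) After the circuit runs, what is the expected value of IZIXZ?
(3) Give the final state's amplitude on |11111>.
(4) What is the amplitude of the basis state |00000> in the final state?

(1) The amplitude on |00010> is sqrt(2)*I/2. Key observation: the block from step 2 through step 7 cancels to the identity and can be dropped.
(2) In the final state, IZIXZ has expectation -1.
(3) The final state's coefficient on |11111> equals 0.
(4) The amplitude on |00000> is -sqrt(2)*I/2.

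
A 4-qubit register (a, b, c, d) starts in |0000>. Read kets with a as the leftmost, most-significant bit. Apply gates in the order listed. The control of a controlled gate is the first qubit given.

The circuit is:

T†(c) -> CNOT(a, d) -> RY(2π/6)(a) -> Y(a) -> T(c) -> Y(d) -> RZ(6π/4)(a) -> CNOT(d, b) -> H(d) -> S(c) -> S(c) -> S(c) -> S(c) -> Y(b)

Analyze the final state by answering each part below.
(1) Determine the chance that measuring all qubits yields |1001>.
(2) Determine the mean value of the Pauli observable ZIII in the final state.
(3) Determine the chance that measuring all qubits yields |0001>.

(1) The probability of measuring |1001> is 3/8.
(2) In the final state, ZIII has expectation -1/2.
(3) Outcome |0001> occurs with probability 1/8.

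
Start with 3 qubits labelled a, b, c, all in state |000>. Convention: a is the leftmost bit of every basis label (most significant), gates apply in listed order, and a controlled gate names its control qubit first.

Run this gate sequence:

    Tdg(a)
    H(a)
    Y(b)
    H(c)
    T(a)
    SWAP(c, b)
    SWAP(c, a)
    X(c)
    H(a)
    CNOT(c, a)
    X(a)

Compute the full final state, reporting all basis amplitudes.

After the circuit, the state carries amplitude -sqrt(2)*exp(3*I*pi/4)/4 on |000>, sqrt(2)*I/4 on |001>, -sqrt(2)*exp(3*I*pi/4)/4 on |010>, sqrt(2)*I/4 on |011>, sqrt(2)*exp(3*I*pi/4)/4 on |100>, -sqrt(2)*I/4 on |101>, sqrt(2)*exp(3*I*pi/4)/4 on |110>, -sqrt(2)*I/4 on |111>.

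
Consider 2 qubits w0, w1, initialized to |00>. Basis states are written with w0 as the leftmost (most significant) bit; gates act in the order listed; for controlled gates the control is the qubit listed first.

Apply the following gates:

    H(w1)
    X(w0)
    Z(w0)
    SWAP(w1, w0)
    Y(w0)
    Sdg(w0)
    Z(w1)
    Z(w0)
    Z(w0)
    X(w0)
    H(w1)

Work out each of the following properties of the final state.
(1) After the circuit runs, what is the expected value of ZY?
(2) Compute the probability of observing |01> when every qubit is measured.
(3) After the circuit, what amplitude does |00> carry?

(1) The expectation value of ZY is 0.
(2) The probability of measuring |01> is 1/4.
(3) The final state's coefficient on |00> equals 1/2.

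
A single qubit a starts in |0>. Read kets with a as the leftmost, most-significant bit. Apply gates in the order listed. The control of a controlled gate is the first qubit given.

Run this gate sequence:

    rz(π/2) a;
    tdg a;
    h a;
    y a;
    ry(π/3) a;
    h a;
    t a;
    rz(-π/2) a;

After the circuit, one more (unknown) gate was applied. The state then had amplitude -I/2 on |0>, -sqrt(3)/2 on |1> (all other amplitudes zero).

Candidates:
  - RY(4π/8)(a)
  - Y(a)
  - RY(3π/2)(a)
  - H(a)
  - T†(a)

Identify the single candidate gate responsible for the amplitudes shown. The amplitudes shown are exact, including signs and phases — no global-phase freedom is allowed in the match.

It was T†(a) that produced the state shown.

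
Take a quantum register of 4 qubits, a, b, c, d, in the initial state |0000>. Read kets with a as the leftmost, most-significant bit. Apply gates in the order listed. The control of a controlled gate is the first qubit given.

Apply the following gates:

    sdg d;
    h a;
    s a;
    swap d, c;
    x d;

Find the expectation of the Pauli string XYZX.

The observable XYZX averages to 0.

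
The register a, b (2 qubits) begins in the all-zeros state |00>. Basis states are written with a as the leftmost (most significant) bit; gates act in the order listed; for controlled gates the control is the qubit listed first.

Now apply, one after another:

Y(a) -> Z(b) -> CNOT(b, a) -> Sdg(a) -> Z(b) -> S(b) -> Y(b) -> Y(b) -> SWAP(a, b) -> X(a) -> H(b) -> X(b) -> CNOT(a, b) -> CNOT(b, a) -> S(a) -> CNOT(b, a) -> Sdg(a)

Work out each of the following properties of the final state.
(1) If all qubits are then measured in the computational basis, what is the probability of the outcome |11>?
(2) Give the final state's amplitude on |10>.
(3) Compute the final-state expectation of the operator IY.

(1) Outcome |11> occurs with probability 1/2.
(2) The final state's coefficient on |10> equals sqrt(2)/2.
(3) In the final state, IY has expectation 1.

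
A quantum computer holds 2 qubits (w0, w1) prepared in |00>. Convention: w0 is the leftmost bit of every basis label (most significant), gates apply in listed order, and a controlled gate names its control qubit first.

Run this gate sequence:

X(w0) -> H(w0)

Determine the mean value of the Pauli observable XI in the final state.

In the final state, XI has expectation -1.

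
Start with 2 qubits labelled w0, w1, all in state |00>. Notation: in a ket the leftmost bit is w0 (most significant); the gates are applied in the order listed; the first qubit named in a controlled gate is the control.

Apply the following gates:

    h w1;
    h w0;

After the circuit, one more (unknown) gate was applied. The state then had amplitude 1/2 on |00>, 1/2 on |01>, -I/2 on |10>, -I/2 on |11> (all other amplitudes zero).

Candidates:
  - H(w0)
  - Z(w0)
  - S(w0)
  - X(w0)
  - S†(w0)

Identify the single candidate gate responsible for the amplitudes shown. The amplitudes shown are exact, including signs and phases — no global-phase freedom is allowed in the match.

It was S†(w0) that produced the state shown.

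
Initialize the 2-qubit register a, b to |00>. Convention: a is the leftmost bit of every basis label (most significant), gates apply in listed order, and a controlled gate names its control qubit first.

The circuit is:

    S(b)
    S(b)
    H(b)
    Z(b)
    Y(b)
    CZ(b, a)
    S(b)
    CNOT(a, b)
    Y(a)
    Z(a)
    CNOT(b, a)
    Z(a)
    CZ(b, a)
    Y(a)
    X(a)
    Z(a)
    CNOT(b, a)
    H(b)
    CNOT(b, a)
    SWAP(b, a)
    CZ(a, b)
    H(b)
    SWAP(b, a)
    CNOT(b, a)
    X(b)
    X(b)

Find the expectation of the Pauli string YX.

The expectation value of YX is 1.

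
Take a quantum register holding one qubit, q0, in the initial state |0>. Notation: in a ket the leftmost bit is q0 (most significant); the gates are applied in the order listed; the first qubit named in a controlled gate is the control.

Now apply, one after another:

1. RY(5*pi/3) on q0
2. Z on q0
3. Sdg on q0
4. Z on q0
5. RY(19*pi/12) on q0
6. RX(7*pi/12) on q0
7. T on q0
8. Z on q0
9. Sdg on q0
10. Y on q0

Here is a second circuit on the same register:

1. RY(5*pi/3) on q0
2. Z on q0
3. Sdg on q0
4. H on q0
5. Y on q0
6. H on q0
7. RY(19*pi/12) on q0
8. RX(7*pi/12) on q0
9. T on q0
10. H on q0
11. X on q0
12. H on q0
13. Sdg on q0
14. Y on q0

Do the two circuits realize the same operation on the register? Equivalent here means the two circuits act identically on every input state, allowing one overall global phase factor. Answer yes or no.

No — the two circuits implement different unitaries, even allowing a global phase.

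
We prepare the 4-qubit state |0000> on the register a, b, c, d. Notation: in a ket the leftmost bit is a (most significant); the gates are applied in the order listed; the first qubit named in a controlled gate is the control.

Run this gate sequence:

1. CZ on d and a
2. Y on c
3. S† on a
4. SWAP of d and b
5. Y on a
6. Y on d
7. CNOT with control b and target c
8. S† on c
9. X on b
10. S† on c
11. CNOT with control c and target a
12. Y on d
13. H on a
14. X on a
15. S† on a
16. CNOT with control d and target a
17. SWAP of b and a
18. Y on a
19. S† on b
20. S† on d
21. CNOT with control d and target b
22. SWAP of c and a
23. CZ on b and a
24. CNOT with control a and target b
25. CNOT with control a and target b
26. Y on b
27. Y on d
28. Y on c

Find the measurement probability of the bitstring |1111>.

Outcome |1111> occurs with probability 1/2. Key observation: steps 24-25 multiply out to the identity, so the circuit reduces to the remaining gates.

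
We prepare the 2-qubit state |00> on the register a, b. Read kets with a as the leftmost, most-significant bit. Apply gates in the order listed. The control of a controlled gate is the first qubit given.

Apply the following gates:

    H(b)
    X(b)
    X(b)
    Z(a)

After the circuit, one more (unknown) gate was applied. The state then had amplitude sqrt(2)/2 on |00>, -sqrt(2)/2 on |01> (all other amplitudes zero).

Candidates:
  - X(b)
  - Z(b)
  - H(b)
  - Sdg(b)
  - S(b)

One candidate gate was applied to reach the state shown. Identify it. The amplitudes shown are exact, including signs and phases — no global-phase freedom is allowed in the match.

The unique candidate consistent with the amplitudes is Z(b). Key observation: gates 2-3 undo each other exactly, leaving only the rest of the circuit to track.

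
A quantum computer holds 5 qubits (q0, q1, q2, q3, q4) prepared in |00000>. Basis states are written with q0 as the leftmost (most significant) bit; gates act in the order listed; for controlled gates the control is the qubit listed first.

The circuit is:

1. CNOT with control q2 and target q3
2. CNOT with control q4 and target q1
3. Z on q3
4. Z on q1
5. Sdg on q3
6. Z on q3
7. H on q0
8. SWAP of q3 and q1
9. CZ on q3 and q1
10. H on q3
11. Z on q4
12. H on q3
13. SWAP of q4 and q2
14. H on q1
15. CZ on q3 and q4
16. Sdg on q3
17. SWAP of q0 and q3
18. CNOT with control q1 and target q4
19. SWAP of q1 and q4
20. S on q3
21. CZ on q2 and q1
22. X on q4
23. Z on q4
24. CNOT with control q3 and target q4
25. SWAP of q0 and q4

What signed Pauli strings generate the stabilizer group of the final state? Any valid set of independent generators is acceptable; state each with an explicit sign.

The stabilizer group can be generated by +XIIYI, -IXIYI, -ZZIZI, +IIZII, +IIIIZ, among other valid generating sets.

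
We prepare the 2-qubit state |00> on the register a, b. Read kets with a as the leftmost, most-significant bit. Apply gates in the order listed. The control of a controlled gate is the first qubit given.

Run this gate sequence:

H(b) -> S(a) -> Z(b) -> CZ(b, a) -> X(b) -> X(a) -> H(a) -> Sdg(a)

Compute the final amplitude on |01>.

|01> carries amplitude 1/2 in the final state.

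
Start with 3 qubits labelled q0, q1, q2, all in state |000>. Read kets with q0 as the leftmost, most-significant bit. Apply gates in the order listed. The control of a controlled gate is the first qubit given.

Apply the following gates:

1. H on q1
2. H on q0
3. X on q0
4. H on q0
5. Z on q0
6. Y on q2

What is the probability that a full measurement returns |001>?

A full measurement returns |001> with probability 1/2.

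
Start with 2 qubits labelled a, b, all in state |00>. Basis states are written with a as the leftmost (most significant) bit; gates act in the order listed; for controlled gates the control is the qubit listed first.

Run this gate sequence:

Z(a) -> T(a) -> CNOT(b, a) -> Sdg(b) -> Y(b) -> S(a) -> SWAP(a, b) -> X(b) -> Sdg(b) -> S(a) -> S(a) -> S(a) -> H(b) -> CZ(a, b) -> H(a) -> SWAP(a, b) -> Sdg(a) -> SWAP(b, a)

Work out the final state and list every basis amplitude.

After the circuit, the state carries amplitude -I/2 on |00>, -1/2 on |01>, I/2 on |10>, 1/2 on |11>.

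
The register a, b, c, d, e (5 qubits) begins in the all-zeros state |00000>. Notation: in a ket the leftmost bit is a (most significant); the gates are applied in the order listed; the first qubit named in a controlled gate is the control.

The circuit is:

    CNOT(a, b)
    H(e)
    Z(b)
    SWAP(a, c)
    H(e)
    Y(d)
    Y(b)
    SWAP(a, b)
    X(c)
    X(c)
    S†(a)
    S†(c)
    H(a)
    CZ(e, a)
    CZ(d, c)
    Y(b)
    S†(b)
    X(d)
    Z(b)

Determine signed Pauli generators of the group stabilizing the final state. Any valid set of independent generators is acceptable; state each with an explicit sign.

The final state is stabilized by the group generated by -XIIII, -IZIII, +IIZII, +IIIZI, +IIIIZ; other independent generating sets are equally valid.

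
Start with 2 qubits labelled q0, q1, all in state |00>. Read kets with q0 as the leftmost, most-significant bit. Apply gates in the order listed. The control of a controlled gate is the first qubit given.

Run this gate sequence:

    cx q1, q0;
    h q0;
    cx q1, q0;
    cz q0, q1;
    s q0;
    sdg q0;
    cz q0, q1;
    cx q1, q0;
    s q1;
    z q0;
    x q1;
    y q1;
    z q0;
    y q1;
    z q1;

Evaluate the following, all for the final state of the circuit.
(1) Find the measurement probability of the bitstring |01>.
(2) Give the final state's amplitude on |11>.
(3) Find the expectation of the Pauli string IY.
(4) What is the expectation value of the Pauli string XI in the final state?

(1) A full measurement returns |01> with probability 1/2. Key observation: the block from step 3 through step 8 cancels to the identity and can be dropped.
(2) |11> carries amplitude -sqrt(2)/2 in the final state.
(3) The expectation value of IY is 0.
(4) The expectation value of XI is 1.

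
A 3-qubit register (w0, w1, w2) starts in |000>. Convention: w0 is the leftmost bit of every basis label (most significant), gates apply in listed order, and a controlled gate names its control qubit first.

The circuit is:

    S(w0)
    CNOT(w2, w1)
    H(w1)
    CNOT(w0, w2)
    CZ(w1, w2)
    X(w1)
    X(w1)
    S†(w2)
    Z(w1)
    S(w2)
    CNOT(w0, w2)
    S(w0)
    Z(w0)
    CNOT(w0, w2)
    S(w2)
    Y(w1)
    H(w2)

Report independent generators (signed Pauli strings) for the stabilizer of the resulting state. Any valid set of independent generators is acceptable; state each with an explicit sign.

The final state is stabilized by the group generated by +IXI, +IIX, +ZII; other independent generating sets are equally valid.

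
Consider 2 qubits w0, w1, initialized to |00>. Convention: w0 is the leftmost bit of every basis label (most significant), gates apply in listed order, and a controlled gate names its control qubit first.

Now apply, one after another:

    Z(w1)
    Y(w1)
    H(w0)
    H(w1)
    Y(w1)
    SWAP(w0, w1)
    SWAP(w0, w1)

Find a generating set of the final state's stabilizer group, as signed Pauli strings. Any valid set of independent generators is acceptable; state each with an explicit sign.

The final state is stabilized by the group generated by +XI, +IX; other independent generating sets are equally valid.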